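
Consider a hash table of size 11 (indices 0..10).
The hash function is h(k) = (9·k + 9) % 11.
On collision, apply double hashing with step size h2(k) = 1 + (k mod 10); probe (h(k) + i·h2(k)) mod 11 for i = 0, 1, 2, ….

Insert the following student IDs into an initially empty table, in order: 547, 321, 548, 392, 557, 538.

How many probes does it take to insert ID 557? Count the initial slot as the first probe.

2

547: h=4 -> slot 4
321: h=5 -> slot 5
548: h=2 -> slot 2
392: h=6 -> slot 6
557: h=6, h2=8, probe 6,3 -> slot 3
538: h=0 -> slot 0
Table: [538, ., 548, 557, 547, 321, 392, ., ., ., .]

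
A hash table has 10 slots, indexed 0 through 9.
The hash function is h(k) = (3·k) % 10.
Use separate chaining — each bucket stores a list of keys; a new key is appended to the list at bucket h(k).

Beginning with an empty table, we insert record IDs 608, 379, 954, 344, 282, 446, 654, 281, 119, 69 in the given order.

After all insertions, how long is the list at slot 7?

608 → bucket 4
379 → bucket 7
954 → bucket 2
344 → bucket 2 (collision)
282 → bucket 6
446 → bucket 8
654 → bucket 2 (collision)
281 → bucket 3
119 → bucket 7 (collision)
69 → bucket 7 (collision)
Final buckets:
0: ∅
1: ∅
2: 954 -> 344 -> 654
3: 281
4: 608
5: ∅
6: 282
7: 379 -> 119 -> 69
8: 446
9: ∅

3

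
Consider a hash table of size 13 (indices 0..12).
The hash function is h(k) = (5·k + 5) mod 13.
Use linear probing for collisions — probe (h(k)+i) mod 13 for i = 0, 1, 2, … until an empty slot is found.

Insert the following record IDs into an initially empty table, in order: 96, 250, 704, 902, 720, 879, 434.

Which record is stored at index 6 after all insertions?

720

96: h=4 → slot 4
250: h=7 → slot 7
704: h=2 → slot 2
902: h=4, probe 4,5 → slot 5
720: h=4, probe 4,5,6 → slot 6
879: h=6, probe 6,7,8 → slot 8
434: h=4, probe 4,5,6,7,8,9 → slot 9
Table: [—, —, 704, —, 96, 902, 720, 250, 879, 434, —, —, —]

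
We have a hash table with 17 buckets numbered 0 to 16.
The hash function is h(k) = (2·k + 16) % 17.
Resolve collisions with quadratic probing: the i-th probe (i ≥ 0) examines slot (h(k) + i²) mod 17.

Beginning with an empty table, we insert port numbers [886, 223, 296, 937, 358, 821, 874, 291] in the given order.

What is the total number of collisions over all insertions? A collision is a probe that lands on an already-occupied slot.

886 hashes to 3; slot 3 is free => place at 3.
223 hashes to 3; 3 taken => place at 4.
296 hashes to 13; slot 13 is free => place at 13.
937 hashes to 3; 3,4 taken => place at 7.
358 hashes to 1; slot 1 is free => place at 1.
821 hashes to 9; slot 9 is free => place at 9.
874 hashes to 13; 13 taken => place at 14.
291 hashes to 3; 3,4,7 taken => place at 12.
Table: [_, 358, _, 886, 223, _, _, 937, _, 821, _, _, 291, 296, 874, _, _]

7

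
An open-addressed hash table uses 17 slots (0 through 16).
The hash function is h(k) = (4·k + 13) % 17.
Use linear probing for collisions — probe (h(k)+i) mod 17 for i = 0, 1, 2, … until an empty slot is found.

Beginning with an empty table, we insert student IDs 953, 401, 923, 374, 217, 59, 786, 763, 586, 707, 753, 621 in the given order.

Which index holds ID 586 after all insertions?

Insert 953: h=0, slot 0 empty -> index 0.
Insert 401: h=2, slot 2 empty -> index 2.
Insert 923: h=16, slot 16 empty -> index 16.
Insert 374: h=13, slot 13 empty -> index 13.
Insert 217: h=14, slot 14 empty -> index 14.
Insert 59: h=11, slot 11 empty -> index 11.
Insert 786: h=12, slot 12 empty -> index 12.
Insert 763: h=5, slot 5 empty -> index 5.
Insert 586: h=11, slots 11,12,13,14 occupied -> index 15.
Insert 707: h=2, slot 2 occupied -> index 3.
Insert 753: h=16, slots 16,0 occupied -> index 1.
Insert 621: h=15, slots 15,16,0,1,2,3 occupied -> index 4.
Table: [953, 753, 401, 707, 621, 763, ∅, ∅, ∅, ∅, ∅, 59, 786, 374, 217, 586, 923]

15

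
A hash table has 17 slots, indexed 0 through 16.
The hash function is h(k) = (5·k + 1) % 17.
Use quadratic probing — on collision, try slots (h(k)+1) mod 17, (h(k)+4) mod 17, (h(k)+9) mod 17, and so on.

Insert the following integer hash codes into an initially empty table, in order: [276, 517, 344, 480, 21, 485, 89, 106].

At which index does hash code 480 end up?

Insert 276: h=4, slot 4 empty -> index 4.
Insert 517: h=2, slot 2 empty -> index 2.
Insert 344: h=4, slot 4 occupied -> index 5.
Insert 480: h=4, slots 4,5 occupied -> index 8.
Insert 21: h=4, slots 4,5,8 occupied -> index 13.
Insert 485: h=12, slot 12 empty -> index 12.
Insert 89: h=4, slots 4,5,8,13 occupied -> index 3.
Insert 106: h=4, slots 4,5,8,13,3,12 occupied -> index 6.
Table: [-, -, 517, 89, 276, 344, 106, -, 480, -, -, -, 485, 21, -, -, -]

8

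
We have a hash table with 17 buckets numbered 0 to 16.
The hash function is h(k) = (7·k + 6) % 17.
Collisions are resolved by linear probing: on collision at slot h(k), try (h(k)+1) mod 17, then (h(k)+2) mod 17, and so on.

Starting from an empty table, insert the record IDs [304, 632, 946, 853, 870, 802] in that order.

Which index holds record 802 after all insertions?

304: h=9 -> slot 9
632: h=10 -> slot 10
946: h=15 -> slot 15
853: h=10, probe 10,11 -> slot 11
870: h=10, probe 10,11,12 -> slot 12
802: h=10, probe 10,11,12,13 -> slot 13
Table: [-, -, -, -, -, -, -, -, -, 304, 632, 853, 870, 802, -, 946, -]

13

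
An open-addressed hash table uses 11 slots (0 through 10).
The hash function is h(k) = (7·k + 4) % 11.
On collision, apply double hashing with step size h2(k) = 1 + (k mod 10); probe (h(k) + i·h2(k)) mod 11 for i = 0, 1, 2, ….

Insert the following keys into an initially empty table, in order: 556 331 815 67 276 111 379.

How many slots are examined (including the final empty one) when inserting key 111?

3

Insert 556: h=2, slot 2 empty => index 2.
Insert 331: h=0, slot 0 empty => index 0.
Insert 815: h=0, h2=6, slot 0 occupied => index 6.
Insert 67: h=0, h2=8, slot 0 occupied => index 8.
Insert 276: h=0, h2=7, slot 0 occupied => index 7.
Insert 111: h=0, h2=2, slots 0,2 occupied => index 4.
Insert 379: h=6, h2=10, slot 6 occupied => index 5.
Table: [331, —, 556, —, 111, 379, 815, 276, 67, —, —]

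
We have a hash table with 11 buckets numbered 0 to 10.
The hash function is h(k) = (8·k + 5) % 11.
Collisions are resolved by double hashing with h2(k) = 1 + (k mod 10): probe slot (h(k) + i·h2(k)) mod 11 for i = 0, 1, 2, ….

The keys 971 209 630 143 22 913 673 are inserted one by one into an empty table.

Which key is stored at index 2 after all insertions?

913

971 hashes to 7; slot 7 is free -> place at 7.
209 hashes to 5; slot 5 is free -> place at 5.
630 hashes to 7, h2=1; 7 taken -> place at 8.
143 hashes to 5, h2=4; 5 taken -> place at 9.
22 hashes to 5, h2=3; 5,8 taken -> place at 0.
913 hashes to 5, h2=4; 5,9 taken -> place at 2.
673 hashes to 10; slot 10 is free -> place at 10.
Table: [22, -, 913, -, -, 209, -, 971, 630, 143, 673]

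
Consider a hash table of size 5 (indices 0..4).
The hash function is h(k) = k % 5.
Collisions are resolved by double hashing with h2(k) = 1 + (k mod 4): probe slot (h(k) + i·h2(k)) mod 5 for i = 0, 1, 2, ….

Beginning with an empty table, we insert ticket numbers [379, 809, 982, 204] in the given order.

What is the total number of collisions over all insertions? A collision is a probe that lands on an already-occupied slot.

2

379: h=4 => slot 4
809: h=4, h2=2, probe 4,1 => slot 1
982: h=2 => slot 2
204: h=4, h2=1, probe 4,0 => slot 0
Table: [204, 809, 982, -, 379]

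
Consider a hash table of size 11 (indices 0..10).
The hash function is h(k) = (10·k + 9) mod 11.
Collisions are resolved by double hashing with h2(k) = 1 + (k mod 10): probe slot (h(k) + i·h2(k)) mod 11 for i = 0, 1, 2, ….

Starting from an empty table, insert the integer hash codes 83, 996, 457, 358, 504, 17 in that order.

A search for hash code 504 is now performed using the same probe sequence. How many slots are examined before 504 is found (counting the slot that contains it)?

2

Insert 83: h=3, slot 3 empty → index 3.
Insert 996: h=3, h2=7, slot 3 occupied → index 10.
Insert 457: h=3, h2=8, slot 3 occupied → index 0.
Insert 358: h=3, h2=9, slot 3 occupied → index 1.
Insert 504: h=0, h2=5, slot 0 occupied → index 5.
Insert 17: h=3, h2=8, slots 3,0 occupied → index 8.
Table: [457, 358, _, 83, _, 504, _, _, 17, _, 996]
Lookup 504: h=0, h2=5, probe 0,5 → found at 5.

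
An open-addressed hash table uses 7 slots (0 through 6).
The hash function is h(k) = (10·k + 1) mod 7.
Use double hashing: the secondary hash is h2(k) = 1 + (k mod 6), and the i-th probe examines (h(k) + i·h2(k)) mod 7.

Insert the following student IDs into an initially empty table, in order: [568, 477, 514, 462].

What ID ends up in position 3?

568: h=4 → slot 4
477: h=4, h2=4, probe 4,1 → slot 1
514: h=3 → slot 3
462: h=1, h2=1, probe 1,2 → slot 2
Table: [-, 477, 462, 514, 568, -, -]

514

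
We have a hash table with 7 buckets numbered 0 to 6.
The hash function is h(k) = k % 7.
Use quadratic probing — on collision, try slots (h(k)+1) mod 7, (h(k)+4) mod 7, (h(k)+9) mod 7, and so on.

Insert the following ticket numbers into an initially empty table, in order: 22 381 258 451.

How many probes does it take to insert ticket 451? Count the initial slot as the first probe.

22: h=1 → slot 1
381: h=3 → slot 3
258: h=6 → slot 6
451: h=3, probe 3,4 → slot 4
Table: [_, 22, _, 381, 451, _, 258]

2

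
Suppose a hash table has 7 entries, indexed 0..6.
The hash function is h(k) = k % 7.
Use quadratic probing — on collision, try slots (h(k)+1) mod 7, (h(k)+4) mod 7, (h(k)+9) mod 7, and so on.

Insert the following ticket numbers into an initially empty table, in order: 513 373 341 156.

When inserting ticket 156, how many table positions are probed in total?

3

Insert 513: h=2, slot 2 empty => index 2.
Insert 373: h=2, slot 2 occupied => index 3.
Insert 341: h=5, slot 5 empty => index 5.
Insert 156: h=2, slots 2,3 occupied => index 6.
Table: [_, _, 513, 373, _, 341, 156]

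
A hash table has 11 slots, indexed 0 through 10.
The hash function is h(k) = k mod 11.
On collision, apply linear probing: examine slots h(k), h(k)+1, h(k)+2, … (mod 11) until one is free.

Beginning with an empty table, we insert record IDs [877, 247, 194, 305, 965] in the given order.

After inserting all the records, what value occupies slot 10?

965

Insert 877: h=8, slot 8 empty → index 8.
Insert 247: h=5, slot 5 empty → index 5.
Insert 194: h=7, slot 7 empty → index 7.
Insert 305: h=8, slot 8 occupied → index 9.
Insert 965: h=8, slots 8,9 occupied → index 10.
Table: [∅, ∅, ∅, ∅, ∅, 247, ∅, 194, 877, 305, 965]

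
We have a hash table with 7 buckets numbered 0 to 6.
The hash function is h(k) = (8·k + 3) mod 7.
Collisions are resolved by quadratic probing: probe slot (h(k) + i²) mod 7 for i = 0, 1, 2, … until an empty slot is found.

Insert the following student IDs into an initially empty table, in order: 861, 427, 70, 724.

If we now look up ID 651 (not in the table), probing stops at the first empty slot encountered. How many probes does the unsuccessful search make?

4

861 hashes to 3; slot 3 is free -> place at 3.
427 hashes to 3; 3 taken -> place at 4.
70 hashes to 3; 3,4 taken -> place at 0.
724 hashes to 6; slot 6 is free -> place at 6.
Table: [70, ., ., 861, 427, ., 724]
Lookup 651: h=3, probe 3,4,0,5 → slot 5 empty, not found.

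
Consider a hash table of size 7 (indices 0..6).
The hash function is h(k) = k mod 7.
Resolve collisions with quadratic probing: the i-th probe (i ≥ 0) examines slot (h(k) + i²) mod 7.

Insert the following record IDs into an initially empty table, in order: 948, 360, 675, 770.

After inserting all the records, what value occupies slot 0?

675

948 hashes to 3; slot 3 is free → place at 3.
360 hashes to 3; 3 taken → place at 4.
675 hashes to 3; 3,4 taken → place at 0.
770 hashes to 0; 0 taken → place at 1.
Table: [675, 770, ∅, 948, 360, ∅, ∅]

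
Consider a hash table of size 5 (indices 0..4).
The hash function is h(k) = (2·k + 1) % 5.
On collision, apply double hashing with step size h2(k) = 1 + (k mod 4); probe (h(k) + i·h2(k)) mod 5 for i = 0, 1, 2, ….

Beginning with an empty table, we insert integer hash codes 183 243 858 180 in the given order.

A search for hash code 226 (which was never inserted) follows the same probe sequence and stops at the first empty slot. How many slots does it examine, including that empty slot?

3

183: h=2 => slot 2
243: h=2, h2=4, probe 2,1 => slot 1
858: h=2, h2=3, probe 2,0 => slot 0
180: h=1, h2=1, probe 1,2,3 => slot 3
Table: [858, 243, 183, 180, -]
Lookup 226: h=3, h2=3, probe 3,1,4 → slot 4 empty, not found.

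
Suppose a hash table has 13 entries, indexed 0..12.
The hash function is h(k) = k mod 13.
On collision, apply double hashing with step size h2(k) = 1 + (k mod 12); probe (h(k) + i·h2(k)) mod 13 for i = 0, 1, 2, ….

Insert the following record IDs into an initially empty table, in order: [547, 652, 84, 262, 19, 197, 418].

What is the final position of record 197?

Insert 547: h=1, slot 1 empty => index 1.
Insert 652: h=2, slot 2 empty => index 2.
Insert 84: h=6, slot 6 empty => index 6.
Insert 262: h=2, h2=11, slot 2 occupied => index 0.
Insert 19: h=6, h2=8, slots 6,1 occupied => index 9.
Insert 197: h=2, h2=6, slot 2 occupied => index 8.
Insert 418: h=2, h2=11, slots 2,0 occupied => index 11.
Table: [262, 547, 652, ., ., ., 84, ., 197, 19, ., 418, .]

8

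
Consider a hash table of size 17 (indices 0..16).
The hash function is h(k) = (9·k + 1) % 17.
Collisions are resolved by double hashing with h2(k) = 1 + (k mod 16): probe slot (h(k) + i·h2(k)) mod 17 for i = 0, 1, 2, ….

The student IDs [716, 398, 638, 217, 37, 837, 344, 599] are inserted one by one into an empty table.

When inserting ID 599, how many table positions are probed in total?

4

Insert 716: h=2, slot 2 empty -> index 2.
Insert 398: h=13, slot 13 empty -> index 13.
Insert 638: h=14, slot 14 empty -> index 14.
Insert 217: h=16, slot 16 empty -> index 16.
Insert 37: h=11, slot 11 empty -> index 11.
Insert 837: h=3, slot 3 empty -> index 3.
Insert 344: h=3, h2=9, slot 3 occupied -> index 12.
Insert 599: h=3, h2=8, slots 3,11,2 occupied -> index 10.
Table: [., ., 716, 837, ., ., ., ., ., ., 599, 37, 344, 398, 638, ., 217]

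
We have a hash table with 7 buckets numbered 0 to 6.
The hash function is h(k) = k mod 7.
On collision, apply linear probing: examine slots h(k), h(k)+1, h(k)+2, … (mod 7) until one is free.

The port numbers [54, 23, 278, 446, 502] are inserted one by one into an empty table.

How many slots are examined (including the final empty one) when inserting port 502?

4

Insert 54: h=5, slot 5 empty → index 5.
Insert 23: h=2, slot 2 empty → index 2.
Insert 278: h=5, slot 5 occupied → index 6.
Insert 446: h=5, slots 5,6 occupied → index 0.
Insert 502: h=5, slots 5,6,0 occupied → index 1.
Table: [446, 502, 23, ∅, ∅, 54, 278]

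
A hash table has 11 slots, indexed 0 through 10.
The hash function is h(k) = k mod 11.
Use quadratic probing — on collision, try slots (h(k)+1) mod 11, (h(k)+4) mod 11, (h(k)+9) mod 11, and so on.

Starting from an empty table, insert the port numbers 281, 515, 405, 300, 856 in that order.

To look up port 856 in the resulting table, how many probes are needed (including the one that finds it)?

3

281 hashes to 6; slot 6 is free -> place at 6.
515 hashes to 9; slot 9 is free -> place at 9.
405 hashes to 9; 9 taken -> place at 10.
300 hashes to 3; slot 3 is free -> place at 3.
856 hashes to 9; 9,10 taken -> place at 2.
Table: [-, -, 856, 300, -, -, 281, -, -, 515, 405]
Lookup 856: h=9, probe 9,10,2 → found at 2.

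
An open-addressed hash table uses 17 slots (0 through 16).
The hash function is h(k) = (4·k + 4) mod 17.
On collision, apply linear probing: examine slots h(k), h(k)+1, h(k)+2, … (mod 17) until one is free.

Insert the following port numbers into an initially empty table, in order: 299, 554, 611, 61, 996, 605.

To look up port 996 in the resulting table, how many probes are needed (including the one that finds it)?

299 hashes to 10; slot 10 is free -> place at 10.
554 hashes to 10; 10 taken -> place at 11.
611 hashes to 0; slot 0 is free -> place at 0.
61 hashes to 10; 10,11 taken -> place at 12.
996 hashes to 10; 10,11,12 taken -> place at 13.
605 hashes to 10; 10,11,12,13 taken -> place at 14.
Table: [611, -, -, -, -, -, -, -, -, -, 299, 554, 61, 996, 605, -, -]
Lookup 996: h=10, probe 10,11,12,13 → found at 13.

4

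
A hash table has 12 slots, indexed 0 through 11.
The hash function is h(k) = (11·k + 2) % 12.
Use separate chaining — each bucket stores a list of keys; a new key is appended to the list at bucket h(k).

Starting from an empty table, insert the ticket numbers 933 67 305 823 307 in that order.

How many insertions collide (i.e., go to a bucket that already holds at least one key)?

Insert 933: h=5, bucket 5 empty → new chain.
Insert 67: h=7, bucket 7 empty → new chain.
Insert 305: h=9, bucket 9 empty → new chain.
Insert 823: h=7, bucket 7 nonempty → append to chain.
Insert 307: h=7, bucket 7 nonempty → append to chain.
Final buckets:
0: .
1: .
2: .
3: .
4: .
5: 933
6: .
7: 67 -> 823 -> 307
8: .
9: 305
10: .
11: .

2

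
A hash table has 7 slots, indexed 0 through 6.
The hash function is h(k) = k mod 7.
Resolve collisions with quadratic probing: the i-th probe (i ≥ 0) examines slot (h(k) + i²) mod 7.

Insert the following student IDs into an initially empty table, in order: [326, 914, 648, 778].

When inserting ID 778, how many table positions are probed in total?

326 hashes to 4; slot 4 is free → place at 4.
914 hashes to 4; 4 taken → place at 5.
648 hashes to 4; 4,5 taken → place at 1.
778 hashes to 1; 1 taken → place at 2.
Table: [., 648, 778, ., 326, 914, .]

2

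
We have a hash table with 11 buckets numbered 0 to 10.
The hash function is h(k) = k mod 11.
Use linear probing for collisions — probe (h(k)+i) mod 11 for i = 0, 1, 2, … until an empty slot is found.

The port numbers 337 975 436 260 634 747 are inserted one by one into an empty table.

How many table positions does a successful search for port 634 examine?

5

337 hashes to 7; slot 7 is free => place at 7.
975 hashes to 7; 7 taken => place at 8.
436 hashes to 7; 7,8 taken => place at 9.
260 hashes to 7; 7,8,9 taken => place at 10.
634 hashes to 7; 7,8,9,10 taken => place at 0.
747 hashes to 10; 10,0 taken => place at 1.
Table: [634, 747, ., ., ., ., ., 337, 975, 436, 260]
Lookup 634: h=7, probe 7,8,9,10,0 → found at 0.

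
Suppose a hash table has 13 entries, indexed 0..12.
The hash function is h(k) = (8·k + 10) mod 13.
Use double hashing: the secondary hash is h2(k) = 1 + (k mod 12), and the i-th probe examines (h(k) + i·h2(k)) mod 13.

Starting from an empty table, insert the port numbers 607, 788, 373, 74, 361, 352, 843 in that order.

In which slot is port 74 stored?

7

607 hashes to 4; slot 4 is free => place at 4.
788 hashes to 9; slot 9 is free => place at 9.
373 hashes to 4, h2=2; 4 taken => place at 6.
74 hashes to 4, h2=3; 4 taken => place at 7.
361 hashes to 12; slot 12 is free => place at 12.
352 hashes to 5; slot 5 is free => place at 5.
843 hashes to 7, h2=4; 7 taken => place at 11.
Table: [_, _, _, _, 607, 352, 373, 74, _, 788, _, 843, 361]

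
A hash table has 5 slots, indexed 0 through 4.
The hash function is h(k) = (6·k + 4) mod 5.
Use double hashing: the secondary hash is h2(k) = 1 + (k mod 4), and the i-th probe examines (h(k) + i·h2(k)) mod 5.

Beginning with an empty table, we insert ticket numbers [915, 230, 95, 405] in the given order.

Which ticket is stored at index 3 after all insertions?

95

915 hashes to 4; slot 4 is free => place at 4.
230 hashes to 4, h2=3; 4 taken => place at 2.
95 hashes to 4, h2=4; 4 taken => place at 3.
405 hashes to 4, h2=2; 4 taken => place at 1.
Table: [-, 405, 230, 95, 915]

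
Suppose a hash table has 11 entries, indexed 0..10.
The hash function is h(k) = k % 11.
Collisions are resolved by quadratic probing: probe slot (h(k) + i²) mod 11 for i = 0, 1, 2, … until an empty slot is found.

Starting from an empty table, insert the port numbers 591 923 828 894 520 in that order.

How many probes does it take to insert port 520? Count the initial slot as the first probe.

591 hashes to 8; slot 8 is free => place at 8.
923 hashes to 10; slot 10 is free => place at 10.
828 hashes to 3; slot 3 is free => place at 3.
894 hashes to 3; 3 taken => place at 4.
520 hashes to 3; 3,4 taken => place at 7.
Table: [∅, ∅, ∅, 828, 894, ∅, ∅, 520, 591, ∅, 923]

3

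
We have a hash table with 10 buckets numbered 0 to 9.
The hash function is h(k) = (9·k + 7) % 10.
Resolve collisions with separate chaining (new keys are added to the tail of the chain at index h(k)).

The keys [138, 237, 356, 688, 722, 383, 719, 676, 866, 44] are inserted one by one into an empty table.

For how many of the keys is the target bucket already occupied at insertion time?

3

138 → bucket 9
237 → bucket 0
356 → bucket 1
688 → bucket 9 (collision)
722 → bucket 5
383 → bucket 4
719 → bucket 8
676 → bucket 1 (collision)
866 → bucket 1 (collision)
44 → bucket 3
Final buckets:
0: 237
1: 356 -> 676 -> 866
2: _
3: 44
4: 383
5: 722
6: _
7: _
8: 719
9: 138 -> 688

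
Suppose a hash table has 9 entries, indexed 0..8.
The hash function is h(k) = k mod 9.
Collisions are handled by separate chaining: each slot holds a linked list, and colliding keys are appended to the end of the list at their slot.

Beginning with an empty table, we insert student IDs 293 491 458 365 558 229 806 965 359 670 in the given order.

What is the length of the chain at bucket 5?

4

293 -> bucket 5
491 -> bucket 5 (collision)
458 -> bucket 8
365 -> bucket 5 (collision)
558 -> bucket 0
229 -> bucket 4
806 -> bucket 5 (collision)
965 -> bucket 2
359 -> bucket 8 (collision)
670 -> bucket 4 (collision)
Final buckets:
0: 558
1: .
2: 965
3: .
4: 229 -> 670
5: 293 -> 491 -> 365 -> 806
6: .
7: .
8: 458 -> 359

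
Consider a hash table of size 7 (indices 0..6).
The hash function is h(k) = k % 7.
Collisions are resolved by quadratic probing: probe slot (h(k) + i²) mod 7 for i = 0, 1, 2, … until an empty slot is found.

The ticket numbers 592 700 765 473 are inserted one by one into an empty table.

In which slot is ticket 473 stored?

5

592: h=4 => slot 4
700: h=0 => slot 0
765: h=2 => slot 2
473: h=4, probe 4,5 => slot 5
Table: [700, —, 765, —, 592, 473, —]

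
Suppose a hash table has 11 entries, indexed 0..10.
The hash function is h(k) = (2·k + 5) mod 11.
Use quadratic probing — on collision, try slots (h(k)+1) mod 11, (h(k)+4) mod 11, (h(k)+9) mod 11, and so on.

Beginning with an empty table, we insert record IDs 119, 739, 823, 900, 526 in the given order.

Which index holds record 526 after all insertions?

10

Insert 119: h=1, slot 1 empty -> index 1.
Insert 739: h=9, slot 9 empty -> index 9.
Insert 823: h=1, slot 1 occupied -> index 2.
Insert 900: h=1, slots 1,2 occupied -> index 5.
Insert 526: h=1, slots 1,2,5 occupied -> index 10.
Table: [_, 119, 823, _, _, 900, _, _, _, 739, 526]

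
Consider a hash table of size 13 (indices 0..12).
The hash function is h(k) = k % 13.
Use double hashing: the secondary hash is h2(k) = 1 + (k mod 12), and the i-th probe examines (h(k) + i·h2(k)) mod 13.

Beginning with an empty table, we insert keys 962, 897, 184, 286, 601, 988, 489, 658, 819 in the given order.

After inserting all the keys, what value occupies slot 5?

988

962: h=0 => slot 0
897: h=0, h2=10, probe 0,10 => slot 10
184: h=2 => slot 2
286: h=0, h2=11, probe 0,11 => slot 11
601: h=3 => slot 3
988: h=0, h2=5, probe 0,5 => slot 5
489: h=8 => slot 8
658: h=8, h2=11, probe 8,6 => slot 6
819: h=0, h2=4, probe 0,4 => slot 4
Table: [962, —, 184, 601, 819, 988, 658, —, 489, —, 897, 286, —]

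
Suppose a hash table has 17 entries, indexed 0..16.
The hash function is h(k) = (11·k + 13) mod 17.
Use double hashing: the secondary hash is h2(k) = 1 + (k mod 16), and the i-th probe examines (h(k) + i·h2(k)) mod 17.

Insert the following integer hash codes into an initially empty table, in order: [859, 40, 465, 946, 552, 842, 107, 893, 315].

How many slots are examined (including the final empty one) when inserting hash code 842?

2

859: h=10 -> slot 10
40: h=11 -> slot 11
465: h=11, h2=2, probe 11,13 -> slot 13
946: h=15 -> slot 15
552: h=16 -> slot 16
842: h=10, h2=11, probe 10,4 -> slot 4
107: h=0 -> slot 0
893: h=10, h2=14, probe 10,7 -> slot 7
315: h=10, h2=12, probe 10,5 -> slot 5
Table: [107, -, -, -, 842, 315, -, 893, -, -, 859, 40, -, 465, -, 946, 552]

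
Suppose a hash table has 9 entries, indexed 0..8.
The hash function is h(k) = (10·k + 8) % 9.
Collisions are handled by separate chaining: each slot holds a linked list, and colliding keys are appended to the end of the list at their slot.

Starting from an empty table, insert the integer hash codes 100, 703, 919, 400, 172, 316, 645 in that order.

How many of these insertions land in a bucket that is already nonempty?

4

100 → bucket 0
703 → bucket 0 (collision)
919 → bucket 0 (collision)
400 → bucket 3
172 → bucket 0 (collision)
316 → bucket 0 (collision)
645 → bucket 5
Final buckets:
0: 100 -> 703 -> 919 -> 172 -> 316
1: —
2: —
3: 400
4: —
5: 645
6: —
7: —
8: —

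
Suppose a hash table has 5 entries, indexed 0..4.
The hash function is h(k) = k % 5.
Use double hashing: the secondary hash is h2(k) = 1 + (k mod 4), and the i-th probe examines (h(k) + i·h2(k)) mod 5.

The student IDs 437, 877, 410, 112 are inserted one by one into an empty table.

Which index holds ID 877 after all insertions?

Insert 437: h=2, slot 2 empty -> index 2.
Insert 877: h=2, h2=2, slot 2 occupied -> index 4.
Insert 410: h=0, slot 0 empty -> index 0.
Insert 112: h=2, h2=1, slot 2 occupied -> index 3.
Table: [410, _, 437, 112, 877]

4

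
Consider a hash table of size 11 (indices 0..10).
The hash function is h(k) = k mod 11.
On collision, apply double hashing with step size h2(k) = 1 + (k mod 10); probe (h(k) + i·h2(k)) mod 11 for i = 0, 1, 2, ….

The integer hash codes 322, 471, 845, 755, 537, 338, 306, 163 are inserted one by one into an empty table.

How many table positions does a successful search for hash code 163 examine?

322: h=3 => slot 3
471: h=9 => slot 9
845: h=9, h2=6, probe 9,4 => slot 4
755: h=7 => slot 7
537: h=9, h2=8, probe 9,6 => slot 6
338: h=8 => slot 8
306: h=9, h2=7, probe 9,5 => slot 5
163: h=9, h2=4, probe 9,2 => slot 2
Table: [., ., 163, 322, 845, 306, 537, 755, 338, 471, .]
Lookup 163: h=9, h2=4, probe 9,2 → found at 2.

2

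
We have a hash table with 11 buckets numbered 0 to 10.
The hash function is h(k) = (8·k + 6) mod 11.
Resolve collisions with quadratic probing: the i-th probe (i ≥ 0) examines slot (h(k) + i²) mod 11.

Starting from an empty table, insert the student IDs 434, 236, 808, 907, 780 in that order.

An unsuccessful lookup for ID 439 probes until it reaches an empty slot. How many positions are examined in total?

2

434 hashes to 2; slot 2 is free → place at 2.
236 hashes to 2; 2 taken → place at 3.
808 hashes to 2; 2,3 taken → place at 6.
907 hashes to 2; 2,3,6 taken → place at 0.
780 hashes to 9; slot 9 is free → place at 9.
Table: [907, -, 434, 236, -, -, 808, -, -, 780, -]
Lookup 439: h=9, probe 9,10 → slot 10 empty, not found.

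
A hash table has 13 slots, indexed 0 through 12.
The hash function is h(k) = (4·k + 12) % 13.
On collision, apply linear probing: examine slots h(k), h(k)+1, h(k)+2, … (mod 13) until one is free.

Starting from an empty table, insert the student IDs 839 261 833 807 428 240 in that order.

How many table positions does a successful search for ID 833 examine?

2

839 hashes to 1; slot 1 is free => place at 1.
261 hashes to 3; slot 3 is free => place at 3.
833 hashes to 3; 3 taken => place at 4.
807 hashes to 3; 3,4 taken => place at 5.
428 hashes to 8; slot 8 is free => place at 8.
240 hashes to 10; slot 10 is free => place at 10.
Table: [., 839, ., 261, 833, 807, ., ., 428, ., 240, ., .]
Lookup 833: h=3, probe 3,4 → found at 4.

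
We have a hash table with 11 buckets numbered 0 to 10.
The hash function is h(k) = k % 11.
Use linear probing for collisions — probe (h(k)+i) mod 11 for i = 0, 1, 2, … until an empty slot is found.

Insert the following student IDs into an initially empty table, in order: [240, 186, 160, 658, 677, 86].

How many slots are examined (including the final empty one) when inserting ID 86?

4

240 hashes to 9; slot 9 is free => place at 9.
186 hashes to 10; slot 10 is free => place at 10.
160 hashes to 6; slot 6 is free => place at 6.
658 hashes to 9; 9,10 taken => place at 0.
677 hashes to 6; 6 taken => place at 7.
86 hashes to 9; 9,10,0 taken => place at 1.
Table: [658, 86, ., ., ., ., 160, 677, ., 240, 186]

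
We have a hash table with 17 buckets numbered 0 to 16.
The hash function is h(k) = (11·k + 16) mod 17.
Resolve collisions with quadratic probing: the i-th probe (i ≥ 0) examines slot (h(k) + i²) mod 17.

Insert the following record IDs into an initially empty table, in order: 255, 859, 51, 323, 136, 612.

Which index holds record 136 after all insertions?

8

255: h=16 → slot 16
859: h=13 → slot 13
51: h=16, probe 16,0 → slot 0
323: h=16, probe 16,0,3 → slot 3
136: h=16, probe 16,0,3,8 → slot 8
612: h=16, probe 16,0,3,8,15 → slot 15
Table: [51, ∅, ∅, 323, ∅, ∅, ∅, ∅, 136, ∅, ∅, ∅, ∅, 859, ∅, 612, 255]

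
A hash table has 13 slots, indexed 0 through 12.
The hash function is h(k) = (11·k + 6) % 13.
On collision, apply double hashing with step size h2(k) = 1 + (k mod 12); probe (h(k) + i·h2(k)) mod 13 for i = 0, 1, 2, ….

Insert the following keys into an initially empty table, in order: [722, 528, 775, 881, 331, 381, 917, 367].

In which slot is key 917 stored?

722: h=5 -> slot 5
528: h=3 -> slot 3
775: h=3, h2=8, probe 3,11 -> slot 11
881: h=12 -> slot 12
331: h=7 -> slot 7
381: h=11, h2=10, probe 11,8 -> slot 8
917: h=5, h2=6, probe 5,11,4 -> slot 4
367: h=0 -> slot 0
Table: [367, ∅, ∅, 528, 917, 722, ∅, 331, 381, ∅, ∅, 775, 881]

4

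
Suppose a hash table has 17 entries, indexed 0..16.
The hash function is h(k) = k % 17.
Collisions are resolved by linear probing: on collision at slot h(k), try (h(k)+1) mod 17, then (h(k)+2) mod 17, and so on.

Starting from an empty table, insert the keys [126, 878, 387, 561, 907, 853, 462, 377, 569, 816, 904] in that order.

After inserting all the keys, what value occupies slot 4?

462

Insert 126: h=7, slot 7 empty → index 7.
Insert 878: h=11, slot 11 empty → index 11.
Insert 387: h=13, slot 13 empty → index 13.
Insert 561: h=0, slot 0 empty → index 0.
Insert 907: h=6, slot 6 empty → index 6.
Insert 853: h=3, slot 3 empty → index 3.
Insert 462: h=3, slot 3 occupied → index 4.
Insert 377: h=3, slots 3,4 occupied → index 5.
Insert 569: h=8, slot 8 empty → index 8.
Insert 816: h=0, slot 0 occupied → index 1.
Insert 904: h=3, slots 3,4,5,6,7,8 occupied → index 9.
Table: [561, 816, —, 853, 462, 377, 907, 126, 569, 904, —, 878, —, 387, —, —, —]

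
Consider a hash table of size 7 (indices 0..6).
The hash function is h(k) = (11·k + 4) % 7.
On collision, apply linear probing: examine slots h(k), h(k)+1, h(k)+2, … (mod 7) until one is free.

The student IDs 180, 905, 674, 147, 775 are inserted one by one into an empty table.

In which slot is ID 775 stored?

0

180: h=3 → slot 3
905: h=5 → slot 5
674: h=5, probe 5,6 → slot 6
147: h=4 → slot 4
775: h=3, probe 3,4,5,6,0 → slot 0
Table: [775, _, _, 180, 147, 905, 674]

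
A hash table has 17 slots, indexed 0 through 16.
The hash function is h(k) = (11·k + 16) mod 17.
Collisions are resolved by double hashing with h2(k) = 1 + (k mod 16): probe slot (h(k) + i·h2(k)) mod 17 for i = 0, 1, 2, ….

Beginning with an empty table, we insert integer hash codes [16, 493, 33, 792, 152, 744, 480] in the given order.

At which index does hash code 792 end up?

Insert 16: h=5, slot 5 empty → index 5.
Insert 493: h=16, slot 16 empty → index 16.
Insert 33: h=5, h2=2, slot 5 occupied → index 7.
Insert 792: h=7, h2=9, slots 7,16 occupied → index 8.
Insert 152: h=5, h2=9, slot 5 occupied → index 14.
Insert 744: h=6, slot 6 empty → index 6.
Insert 480: h=9, slot 9 empty → index 9.
Table: [_, _, _, _, _, 16, 744, 33, 792, 480, _, _, _, _, 152, _, 493]

8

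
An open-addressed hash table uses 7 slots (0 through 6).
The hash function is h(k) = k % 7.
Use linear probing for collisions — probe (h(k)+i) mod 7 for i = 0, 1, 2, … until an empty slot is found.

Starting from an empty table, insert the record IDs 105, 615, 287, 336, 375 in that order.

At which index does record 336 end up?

105: h=0 => slot 0
615: h=6 => slot 6
287: h=0, probe 0,1 => slot 1
336: h=0, probe 0,1,2 => slot 2
375: h=4 => slot 4
Table: [105, 287, 336, -, 375, -, 615]

2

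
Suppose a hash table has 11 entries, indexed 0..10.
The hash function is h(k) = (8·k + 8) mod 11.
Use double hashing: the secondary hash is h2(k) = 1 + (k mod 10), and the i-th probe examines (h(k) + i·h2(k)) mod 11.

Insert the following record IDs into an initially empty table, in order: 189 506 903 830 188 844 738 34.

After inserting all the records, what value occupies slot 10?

34

189 hashes to 2; slot 2 is free => place at 2.
506 hashes to 8; slot 8 is free => place at 8.
903 hashes to 5; slot 5 is free => place at 5.
830 hashes to 4; slot 4 is free => place at 4.
188 hashes to 5, h2=9; 5 taken => place at 3.
844 hashes to 6; slot 6 is free => place at 6.
738 hashes to 5, h2=9; 5,3 taken => place at 1.
34 hashes to 5, h2=5; 5 taken => place at 10.
Table: [., 738, 189, 188, 830, 903, 844, ., 506, ., 34]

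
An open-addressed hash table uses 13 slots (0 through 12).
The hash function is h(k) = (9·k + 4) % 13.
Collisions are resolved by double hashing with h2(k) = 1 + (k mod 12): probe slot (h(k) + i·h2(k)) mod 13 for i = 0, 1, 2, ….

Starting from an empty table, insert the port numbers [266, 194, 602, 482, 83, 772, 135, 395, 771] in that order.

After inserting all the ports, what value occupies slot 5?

135

266 hashes to 6; slot 6 is free → place at 6.
194 hashes to 8; slot 8 is free → place at 8.
602 hashes to 1; slot 1 is free → place at 1.
482 hashes to 0; slot 0 is free → place at 0.
83 hashes to 10; slot 10 is free → place at 10.
772 hashes to 10, h2=5; 10 taken → place at 2.
135 hashes to 10, h2=4; 10,1 taken → place at 5.
395 hashes to 10, h2=12; 10 taken → place at 9.
771 hashes to 1, h2=4; 1,5,9,0 taken → place at 4.
Table: [482, 602, 772, _, 771, 135, 266, _, 194, 395, 83, _, _]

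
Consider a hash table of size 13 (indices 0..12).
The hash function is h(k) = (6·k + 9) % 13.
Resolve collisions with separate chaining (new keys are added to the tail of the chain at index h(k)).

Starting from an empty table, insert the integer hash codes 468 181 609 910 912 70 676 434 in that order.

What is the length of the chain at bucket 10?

1

Insert 468: h=9, bucket 9 empty → new chain.
Insert 181: h=3, bucket 3 empty → new chain.
Insert 609: h=10, bucket 10 empty → new chain.
Insert 910: h=9, bucket 9 nonempty → append to chain.
Insert 912: h=8, bucket 8 empty → new chain.
Insert 70: h=0, bucket 0 empty → new chain.
Insert 676: h=9, bucket 9 nonempty → append to chain.
Insert 434: h=0, bucket 0 nonempty → append to chain.
Final buckets:
0: 70 -> 434
1: -
2: -
3: 181
4: -
5: -
6: -
7: -
8: 912
9: 468 -> 910 -> 676
10: 609
11: -
12: -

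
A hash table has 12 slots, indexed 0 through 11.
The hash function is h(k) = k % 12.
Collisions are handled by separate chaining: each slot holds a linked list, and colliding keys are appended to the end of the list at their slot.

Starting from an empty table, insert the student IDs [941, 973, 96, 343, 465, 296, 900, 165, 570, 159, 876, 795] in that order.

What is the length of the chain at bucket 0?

941 → bucket 5
973 → bucket 1
96 → bucket 0
343 → bucket 7
465 → bucket 9
296 → bucket 8
900 → bucket 0 (collision)
165 → bucket 9 (collision)
570 → bucket 6
159 → bucket 3
876 → bucket 0 (collision)
795 → bucket 3 (collision)
Final buckets:
0: 96 -> 900 -> 876
1: 973
2: ∅
3: 159 -> 795
4: ∅
5: 941
6: 570
7: 343
8: 296
9: 465 -> 165
10: ∅
11: ∅

3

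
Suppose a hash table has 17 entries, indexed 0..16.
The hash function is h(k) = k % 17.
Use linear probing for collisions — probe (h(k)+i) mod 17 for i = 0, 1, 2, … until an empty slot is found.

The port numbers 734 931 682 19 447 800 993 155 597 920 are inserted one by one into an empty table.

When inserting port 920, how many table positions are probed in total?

8

Insert 734: h=3, slot 3 empty → index 3.
Insert 931: h=13, slot 13 empty → index 13.
Insert 682: h=2, slot 2 empty → index 2.
Insert 19: h=2, slots 2,3 occupied → index 4.
Insert 447: h=5, slot 5 empty → index 5.
Insert 800: h=1, slot 1 empty → index 1.
Insert 993: h=7, slot 7 empty → index 7.
Insert 155: h=2, slots 2,3,4,5 occupied → index 6.
Insert 597: h=2, slots 2,3,4,5,6,7 occupied → index 8.
Insert 920: h=2, slots 2,3,4,5,6,7,8 occupied → index 9.
Table: [., 800, 682, 734, 19, 447, 155, 993, 597, 920, ., ., ., 931, ., ., .]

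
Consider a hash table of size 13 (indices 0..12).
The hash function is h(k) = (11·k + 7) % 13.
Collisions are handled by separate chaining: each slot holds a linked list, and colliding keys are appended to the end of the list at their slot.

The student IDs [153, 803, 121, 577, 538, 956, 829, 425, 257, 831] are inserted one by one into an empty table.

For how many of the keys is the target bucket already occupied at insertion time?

4

Insert 153: h=0, bucket 0 empty → new chain.
Insert 803: h=0, bucket 0 nonempty → append to chain.
Insert 121: h=12, bucket 12 empty → new chain.
Insert 577: h=10, bucket 10 empty → new chain.
Insert 538: h=10, bucket 10 nonempty → append to chain.
Insert 956: h=6, bucket 6 empty → new chain.
Insert 829: h=0, bucket 0 nonempty → append to chain.
Insert 425: h=2, bucket 2 empty → new chain.
Insert 257: h=0, bucket 0 nonempty → append to chain.
Insert 831: h=9, bucket 9 empty → new chain.
Final buckets:
0: 153 -> 803 -> 829 -> 257
1: .
2: 425
3: .
4: .
5: .
6: 956
7: .
8: .
9: 831
10: 577 -> 538
11: .
12: 121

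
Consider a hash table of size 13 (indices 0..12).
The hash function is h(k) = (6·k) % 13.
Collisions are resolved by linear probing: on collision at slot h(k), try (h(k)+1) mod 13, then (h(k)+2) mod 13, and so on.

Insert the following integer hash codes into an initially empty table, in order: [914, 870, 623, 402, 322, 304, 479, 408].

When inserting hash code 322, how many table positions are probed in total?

3

914 hashes to 11; slot 11 is free → place at 11.
870 hashes to 7; slot 7 is free → place at 7.
623 hashes to 7; 7 taken → place at 8.
402 hashes to 7; 7,8 taken → place at 9.
322 hashes to 8; 8,9 taken → place at 10.
304 hashes to 4; slot 4 is free → place at 4.
479 hashes to 1; slot 1 is free → place at 1.
408 hashes to 4; 4 taken → place at 5.
Table: [., 479, ., ., 304, 408, ., 870, 623, 402, 322, 914, .]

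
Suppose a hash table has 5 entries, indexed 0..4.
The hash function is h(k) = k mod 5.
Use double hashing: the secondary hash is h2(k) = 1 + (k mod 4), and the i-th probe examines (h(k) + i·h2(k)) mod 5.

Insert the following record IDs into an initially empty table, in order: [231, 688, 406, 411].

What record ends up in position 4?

Insert 231: h=1, slot 1 empty → index 1.
Insert 688: h=3, slot 3 empty → index 3.
Insert 406: h=1, h2=3, slot 1 occupied → index 4.
Insert 411: h=1, h2=4, slot 1 occupied → index 0.
Table: [411, 231, —, 688, 406]

406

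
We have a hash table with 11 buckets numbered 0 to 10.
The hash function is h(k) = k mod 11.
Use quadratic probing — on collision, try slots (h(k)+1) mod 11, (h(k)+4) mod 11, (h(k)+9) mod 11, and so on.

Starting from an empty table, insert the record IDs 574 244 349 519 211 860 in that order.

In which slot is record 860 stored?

7

Insert 574: h=2, slot 2 empty -> index 2.
Insert 244: h=2, slot 2 occupied -> index 3.
Insert 349: h=8, slot 8 empty -> index 8.
Insert 519: h=2, slots 2,3 occupied -> index 6.
Insert 211: h=2, slots 2,3,6 occupied -> index 0.
Insert 860: h=2, slots 2,3,6,0 occupied -> index 7.
Table: [211, —, 574, 244, —, —, 519, 860, 349, —, —]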